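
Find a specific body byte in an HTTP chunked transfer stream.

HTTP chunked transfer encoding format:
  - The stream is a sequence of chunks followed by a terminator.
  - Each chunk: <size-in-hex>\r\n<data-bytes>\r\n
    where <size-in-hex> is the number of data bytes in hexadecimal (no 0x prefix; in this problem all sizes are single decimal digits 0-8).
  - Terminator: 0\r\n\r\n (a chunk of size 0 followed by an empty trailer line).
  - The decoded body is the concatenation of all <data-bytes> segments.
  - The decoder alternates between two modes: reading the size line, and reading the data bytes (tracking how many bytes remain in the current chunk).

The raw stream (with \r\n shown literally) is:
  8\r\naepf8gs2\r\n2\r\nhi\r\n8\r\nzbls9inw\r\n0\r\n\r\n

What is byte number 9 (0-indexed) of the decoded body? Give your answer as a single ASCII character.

Answer: i

Derivation:
Chunk 1: stream[0..1]='8' size=0x8=8, data at stream[3..11]='aepf8gs2' -> body[0..8], body so far='aepf8gs2'
Chunk 2: stream[13..14]='2' size=0x2=2, data at stream[16..18]='hi' -> body[8..10], body so far='aepf8gs2hi'
Chunk 3: stream[20..21]='8' size=0x8=8, data at stream[23..31]='zbls9inw' -> body[10..18], body so far='aepf8gs2hizbls9inw'
Chunk 4: stream[33..34]='0' size=0 (terminator). Final body='aepf8gs2hizbls9inw' (18 bytes)
Body byte 9 = 'i'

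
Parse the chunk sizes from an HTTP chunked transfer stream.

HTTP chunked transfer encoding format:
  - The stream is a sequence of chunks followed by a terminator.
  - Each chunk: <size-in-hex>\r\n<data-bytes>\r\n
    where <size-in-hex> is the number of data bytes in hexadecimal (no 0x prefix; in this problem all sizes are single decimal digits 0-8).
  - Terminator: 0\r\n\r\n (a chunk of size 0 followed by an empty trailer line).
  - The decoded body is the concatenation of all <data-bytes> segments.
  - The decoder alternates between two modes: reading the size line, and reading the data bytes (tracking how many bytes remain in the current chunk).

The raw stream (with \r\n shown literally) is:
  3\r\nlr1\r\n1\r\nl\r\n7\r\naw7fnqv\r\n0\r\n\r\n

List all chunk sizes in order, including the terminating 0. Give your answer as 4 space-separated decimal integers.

Chunk 1: stream[0..1]='3' size=0x3=3, data at stream[3..6]='lr1' -> body[0..3], body so far='lr1'
Chunk 2: stream[8..9]='1' size=0x1=1, data at stream[11..12]='l' -> body[3..4], body so far='lr1l'
Chunk 3: stream[14..15]='7' size=0x7=7, data at stream[17..24]='aw7fnqv' -> body[4..11], body so far='lr1law7fnqv'
Chunk 4: stream[26..27]='0' size=0 (terminator). Final body='lr1law7fnqv' (11 bytes)

Answer: 3 1 7 0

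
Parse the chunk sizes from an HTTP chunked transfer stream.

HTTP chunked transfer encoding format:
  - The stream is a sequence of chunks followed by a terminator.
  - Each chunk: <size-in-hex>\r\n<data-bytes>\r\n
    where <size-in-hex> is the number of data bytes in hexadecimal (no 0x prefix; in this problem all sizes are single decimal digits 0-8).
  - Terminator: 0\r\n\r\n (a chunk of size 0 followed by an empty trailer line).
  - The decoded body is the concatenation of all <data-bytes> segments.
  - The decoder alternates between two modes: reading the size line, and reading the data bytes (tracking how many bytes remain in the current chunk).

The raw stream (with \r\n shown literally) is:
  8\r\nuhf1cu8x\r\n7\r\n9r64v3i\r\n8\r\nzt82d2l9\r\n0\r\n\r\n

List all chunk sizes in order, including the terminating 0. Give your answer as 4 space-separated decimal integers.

Answer: 8 7 8 0

Derivation:
Chunk 1: stream[0..1]='8' size=0x8=8, data at stream[3..11]='uhf1cu8x' -> body[0..8], body so far='uhf1cu8x'
Chunk 2: stream[13..14]='7' size=0x7=7, data at stream[16..23]='9r64v3i' -> body[8..15], body so far='uhf1cu8x9r64v3i'
Chunk 3: stream[25..26]='8' size=0x8=8, data at stream[28..36]='zt82d2l9' -> body[15..23], body so far='uhf1cu8x9r64v3izt82d2l9'
Chunk 4: stream[38..39]='0' size=0 (terminator). Final body='uhf1cu8x9r64v3izt82d2l9' (23 bytes)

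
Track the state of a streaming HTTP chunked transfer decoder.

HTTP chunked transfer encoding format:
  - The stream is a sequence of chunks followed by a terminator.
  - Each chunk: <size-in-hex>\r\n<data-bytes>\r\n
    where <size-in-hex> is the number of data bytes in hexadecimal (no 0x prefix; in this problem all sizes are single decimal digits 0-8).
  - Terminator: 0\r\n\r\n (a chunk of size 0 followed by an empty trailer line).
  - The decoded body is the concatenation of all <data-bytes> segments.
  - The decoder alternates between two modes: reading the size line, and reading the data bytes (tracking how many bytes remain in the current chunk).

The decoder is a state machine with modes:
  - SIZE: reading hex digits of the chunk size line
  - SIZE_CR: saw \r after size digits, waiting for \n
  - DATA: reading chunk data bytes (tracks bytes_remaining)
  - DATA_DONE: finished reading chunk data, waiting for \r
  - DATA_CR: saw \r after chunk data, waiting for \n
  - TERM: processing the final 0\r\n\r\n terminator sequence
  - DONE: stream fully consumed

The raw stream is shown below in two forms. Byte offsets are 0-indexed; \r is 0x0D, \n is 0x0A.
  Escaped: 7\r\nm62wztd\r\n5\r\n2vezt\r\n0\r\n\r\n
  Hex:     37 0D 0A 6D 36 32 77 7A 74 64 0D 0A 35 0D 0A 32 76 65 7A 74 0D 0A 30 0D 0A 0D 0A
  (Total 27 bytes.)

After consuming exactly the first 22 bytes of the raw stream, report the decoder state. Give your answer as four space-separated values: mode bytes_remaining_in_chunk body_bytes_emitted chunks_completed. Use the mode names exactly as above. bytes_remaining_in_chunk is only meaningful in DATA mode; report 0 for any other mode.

Byte 0 = '7': mode=SIZE remaining=0 emitted=0 chunks_done=0
Byte 1 = 0x0D: mode=SIZE_CR remaining=0 emitted=0 chunks_done=0
Byte 2 = 0x0A: mode=DATA remaining=7 emitted=0 chunks_done=0
Byte 3 = 'm': mode=DATA remaining=6 emitted=1 chunks_done=0
Byte 4 = '6': mode=DATA remaining=5 emitted=2 chunks_done=0
Byte 5 = '2': mode=DATA remaining=4 emitted=3 chunks_done=0
Byte 6 = 'w': mode=DATA remaining=3 emitted=4 chunks_done=0
Byte 7 = 'z': mode=DATA remaining=2 emitted=5 chunks_done=0
Byte 8 = 't': mode=DATA remaining=1 emitted=6 chunks_done=0
Byte 9 = 'd': mode=DATA_DONE remaining=0 emitted=7 chunks_done=0
Byte 10 = 0x0D: mode=DATA_CR remaining=0 emitted=7 chunks_done=0
Byte 11 = 0x0A: mode=SIZE remaining=0 emitted=7 chunks_done=1
Byte 12 = '5': mode=SIZE remaining=0 emitted=7 chunks_done=1
Byte 13 = 0x0D: mode=SIZE_CR remaining=0 emitted=7 chunks_done=1
Byte 14 = 0x0A: mode=DATA remaining=5 emitted=7 chunks_done=1
Byte 15 = '2': mode=DATA remaining=4 emitted=8 chunks_done=1
Byte 16 = 'v': mode=DATA remaining=3 emitted=9 chunks_done=1
Byte 17 = 'e': mode=DATA remaining=2 emitted=10 chunks_done=1
Byte 18 = 'z': mode=DATA remaining=1 emitted=11 chunks_done=1
Byte 19 = 't': mode=DATA_DONE remaining=0 emitted=12 chunks_done=1
Byte 20 = 0x0D: mode=DATA_CR remaining=0 emitted=12 chunks_done=1
Byte 21 = 0x0A: mode=SIZE remaining=0 emitted=12 chunks_done=2

Answer: SIZE 0 12 2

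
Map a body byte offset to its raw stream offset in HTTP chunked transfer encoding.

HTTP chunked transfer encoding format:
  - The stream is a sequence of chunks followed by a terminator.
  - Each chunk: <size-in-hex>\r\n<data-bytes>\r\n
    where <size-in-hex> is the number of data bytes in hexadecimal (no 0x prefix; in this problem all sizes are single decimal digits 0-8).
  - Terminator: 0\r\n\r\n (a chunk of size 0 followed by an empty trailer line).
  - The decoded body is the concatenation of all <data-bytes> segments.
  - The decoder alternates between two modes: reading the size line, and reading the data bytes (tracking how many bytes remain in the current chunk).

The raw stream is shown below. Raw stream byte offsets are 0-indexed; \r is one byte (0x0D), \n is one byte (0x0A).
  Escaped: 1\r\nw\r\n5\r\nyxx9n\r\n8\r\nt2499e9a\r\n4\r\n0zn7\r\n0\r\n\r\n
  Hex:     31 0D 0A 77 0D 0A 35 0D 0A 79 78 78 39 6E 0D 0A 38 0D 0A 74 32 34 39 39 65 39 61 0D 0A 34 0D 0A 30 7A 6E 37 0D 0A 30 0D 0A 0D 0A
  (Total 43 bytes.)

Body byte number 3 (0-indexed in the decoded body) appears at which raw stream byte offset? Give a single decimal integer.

Chunk 1: stream[0..1]='1' size=0x1=1, data at stream[3..4]='w' -> body[0..1], body so far='w'
Chunk 2: stream[6..7]='5' size=0x5=5, data at stream[9..14]='yxx9n' -> body[1..6], body so far='wyxx9n'
Chunk 3: stream[16..17]='8' size=0x8=8, data at stream[19..27]='t2499e9a' -> body[6..14], body so far='wyxx9nt2499e9a'
Chunk 4: stream[29..30]='4' size=0x4=4, data at stream[32..36]='0zn7' -> body[14..18], body so far='wyxx9nt2499e9a0zn7'
Chunk 5: stream[38..39]='0' size=0 (terminator). Final body='wyxx9nt2499e9a0zn7' (18 bytes)
Body byte 3 at stream offset 11

Answer: 11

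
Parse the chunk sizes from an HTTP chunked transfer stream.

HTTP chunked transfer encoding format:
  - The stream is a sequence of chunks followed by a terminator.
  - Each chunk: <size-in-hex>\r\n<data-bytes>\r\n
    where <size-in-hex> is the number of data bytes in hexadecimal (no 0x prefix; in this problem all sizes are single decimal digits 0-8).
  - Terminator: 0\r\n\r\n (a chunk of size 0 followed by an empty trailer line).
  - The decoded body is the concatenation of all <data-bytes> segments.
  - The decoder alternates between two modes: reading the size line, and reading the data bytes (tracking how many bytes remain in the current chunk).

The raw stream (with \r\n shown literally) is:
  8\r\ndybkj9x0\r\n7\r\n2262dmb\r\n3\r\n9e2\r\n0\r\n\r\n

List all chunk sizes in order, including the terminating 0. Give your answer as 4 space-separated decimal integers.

Answer: 8 7 3 0

Derivation:
Chunk 1: stream[0..1]='8' size=0x8=8, data at stream[3..11]='dybkj9x0' -> body[0..8], body so far='dybkj9x0'
Chunk 2: stream[13..14]='7' size=0x7=7, data at stream[16..23]='2262dmb' -> body[8..15], body so far='dybkj9x02262dmb'
Chunk 3: stream[25..26]='3' size=0x3=3, data at stream[28..31]='9e2' -> body[15..18], body so far='dybkj9x02262dmb9e2'
Chunk 4: stream[33..34]='0' size=0 (terminator). Final body='dybkj9x02262dmb9e2' (18 bytes)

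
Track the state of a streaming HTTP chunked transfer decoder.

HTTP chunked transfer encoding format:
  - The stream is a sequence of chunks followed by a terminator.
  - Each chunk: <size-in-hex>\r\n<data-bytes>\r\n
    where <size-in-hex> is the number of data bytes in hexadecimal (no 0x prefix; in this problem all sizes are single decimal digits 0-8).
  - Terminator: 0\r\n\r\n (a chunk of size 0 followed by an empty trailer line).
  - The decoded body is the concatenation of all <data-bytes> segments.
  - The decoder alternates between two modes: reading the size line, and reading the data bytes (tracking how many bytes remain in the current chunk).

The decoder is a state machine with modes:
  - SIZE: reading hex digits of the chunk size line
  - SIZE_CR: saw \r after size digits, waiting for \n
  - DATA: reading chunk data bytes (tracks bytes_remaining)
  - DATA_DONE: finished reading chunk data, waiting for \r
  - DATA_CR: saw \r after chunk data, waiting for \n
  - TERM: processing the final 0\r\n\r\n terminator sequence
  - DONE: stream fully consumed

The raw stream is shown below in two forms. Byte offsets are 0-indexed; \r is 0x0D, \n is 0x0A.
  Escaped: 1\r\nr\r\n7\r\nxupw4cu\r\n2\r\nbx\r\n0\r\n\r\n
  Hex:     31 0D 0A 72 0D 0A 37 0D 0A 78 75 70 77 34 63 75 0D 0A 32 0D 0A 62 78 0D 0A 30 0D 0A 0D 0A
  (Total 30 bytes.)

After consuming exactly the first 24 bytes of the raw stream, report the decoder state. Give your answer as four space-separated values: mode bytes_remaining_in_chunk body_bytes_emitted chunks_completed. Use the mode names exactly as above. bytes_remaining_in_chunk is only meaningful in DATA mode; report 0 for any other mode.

Answer: DATA_CR 0 10 2

Derivation:
Byte 0 = '1': mode=SIZE remaining=0 emitted=0 chunks_done=0
Byte 1 = 0x0D: mode=SIZE_CR remaining=0 emitted=0 chunks_done=0
Byte 2 = 0x0A: mode=DATA remaining=1 emitted=0 chunks_done=0
Byte 3 = 'r': mode=DATA_DONE remaining=0 emitted=1 chunks_done=0
Byte 4 = 0x0D: mode=DATA_CR remaining=0 emitted=1 chunks_done=0
Byte 5 = 0x0A: mode=SIZE remaining=0 emitted=1 chunks_done=1
Byte 6 = '7': mode=SIZE remaining=0 emitted=1 chunks_done=1
Byte 7 = 0x0D: mode=SIZE_CR remaining=0 emitted=1 chunks_done=1
Byte 8 = 0x0A: mode=DATA remaining=7 emitted=1 chunks_done=1
Byte 9 = 'x': mode=DATA remaining=6 emitted=2 chunks_done=1
Byte 10 = 'u': mode=DATA remaining=5 emitted=3 chunks_done=1
Byte 11 = 'p': mode=DATA remaining=4 emitted=4 chunks_done=1
Byte 12 = 'w': mode=DATA remaining=3 emitted=5 chunks_done=1
Byte 13 = '4': mode=DATA remaining=2 emitted=6 chunks_done=1
Byte 14 = 'c': mode=DATA remaining=1 emitted=7 chunks_done=1
Byte 15 = 'u': mode=DATA_DONE remaining=0 emitted=8 chunks_done=1
Byte 16 = 0x0D: mode=DATA_CR remaining=0 emitted=8 chunks_done=1
Byte 17 = 0x0A: mode=SIZE remaining=0 emitted=8 chunks_done=2
Byte 18 = '2': mode=SIZE remaining=0 emitted=8 chunks_done=2
Byte 19 = 0x0D: mode=SIZE_CR remaining=0 emitted=8 chunks_done=2
Byte 20 = 0x0A: mode=DATA remaining=2 emitted=8 chunks_done=2
Byte 21 = 'b': mode=DATA remaining=1 emitted=9 chunks_done=2
Byte 22 = 'x': mode=DATA_DONE remaining=0 emitted=10 chunks_done=2
Byte 23 = 0x0D: mode=DATA_CR remaining=0 emitted=10 chunks_done=2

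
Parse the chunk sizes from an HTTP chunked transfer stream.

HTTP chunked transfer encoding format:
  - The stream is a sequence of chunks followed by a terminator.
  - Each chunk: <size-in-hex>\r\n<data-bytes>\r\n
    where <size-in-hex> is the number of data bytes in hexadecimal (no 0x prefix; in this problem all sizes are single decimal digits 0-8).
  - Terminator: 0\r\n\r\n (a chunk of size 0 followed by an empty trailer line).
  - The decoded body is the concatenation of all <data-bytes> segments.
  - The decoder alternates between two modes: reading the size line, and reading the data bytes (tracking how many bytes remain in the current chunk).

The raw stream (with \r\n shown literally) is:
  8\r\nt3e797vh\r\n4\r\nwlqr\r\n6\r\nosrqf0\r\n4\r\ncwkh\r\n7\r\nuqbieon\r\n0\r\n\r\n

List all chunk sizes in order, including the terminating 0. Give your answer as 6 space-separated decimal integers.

Answer: 8 4 6 4 7 0

Derivation:
Chunk 1: stream[0..1]='8' size=0x8=8, data at stream[3..11]='t3e797vh' -> body[0..8], body so far='t3e797vh'
Chunk 2: stream[13..14]='4' size=0x4=4, data at stream[16..20]='wlqr' -> body[8..12], body so far='t3e797vhwlqr'
Chunk 3: stream[22..23]='6' size=0x6=6, data at stream[25..31]='osrqf0' -> body[12..18], body so far='t3e797vhwlqrosrqf0'
Chunk 4: stream[33..34]='4' size=0x4=4, data at stream[36..40]='cwkh' -> body[18..22], body so far='t3e797vhwlqrosrqf0cwkh'
Chunk 5: stream[42..43]='7' size=0x7=7, data at stream[45..52]='uqbieon' -> body[22..29], body so far='t3e797vhwlqrosrqf0cwkhuqbieon'
Chunk 6: stream[54..55]='0' size=0 (terminator). Final body='t3e797vhwlqrosrqf0cwkhuqbieon' (29 bytes)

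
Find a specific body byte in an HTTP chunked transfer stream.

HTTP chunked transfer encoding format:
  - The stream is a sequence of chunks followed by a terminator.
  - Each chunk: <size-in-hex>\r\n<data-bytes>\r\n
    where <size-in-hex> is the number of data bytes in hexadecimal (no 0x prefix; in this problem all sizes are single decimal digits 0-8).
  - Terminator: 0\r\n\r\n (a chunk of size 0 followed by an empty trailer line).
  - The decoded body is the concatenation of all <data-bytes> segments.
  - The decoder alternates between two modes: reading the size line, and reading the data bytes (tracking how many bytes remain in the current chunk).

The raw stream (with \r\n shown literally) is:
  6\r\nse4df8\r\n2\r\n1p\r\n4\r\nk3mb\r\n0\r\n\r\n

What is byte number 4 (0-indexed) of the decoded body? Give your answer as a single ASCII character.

Answer: f

Derivation:
Chunk 1: stream[0..1]='6' size=0x6=6, data at stream[3..9]='se4df8' -> body[0..6], body so far='se4df8'
Chunk 2: stream[11..12]='2' size=0x2=2, data at stream[14..16]='1p' -> body[6..8], body so far='se4df81p'
Chunk 3: stream[18..19]='4' size=0x4=4, data at stream[21..25]='k3mb' -> body[8..12], body so far='se4df81pk3mb'
Chunk 4: stream[27..28]='0' size=0 (terminator). Final body='se4df81pk3mb' (12 bytes)
Body byte 4 = 'f'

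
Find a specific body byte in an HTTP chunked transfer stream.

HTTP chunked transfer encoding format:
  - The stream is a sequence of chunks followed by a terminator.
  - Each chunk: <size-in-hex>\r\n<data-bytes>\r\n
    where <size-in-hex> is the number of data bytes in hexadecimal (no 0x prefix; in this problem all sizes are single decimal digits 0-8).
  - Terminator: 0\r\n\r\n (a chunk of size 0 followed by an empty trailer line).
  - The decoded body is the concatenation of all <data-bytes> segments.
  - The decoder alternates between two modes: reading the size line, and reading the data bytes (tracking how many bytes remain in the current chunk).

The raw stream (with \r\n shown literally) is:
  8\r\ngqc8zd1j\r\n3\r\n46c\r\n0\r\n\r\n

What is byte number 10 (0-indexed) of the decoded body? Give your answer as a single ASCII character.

Answer: c

Derivation:
Chunk 1: stream[0..1]='8' size=0x8=8, data at stream[3..11]='gqc8zd1j' -> body[0..8], body so far='gqc8zd1j'
Chunk 2: stream[13..14]='3' size=0x3=3, data at stream[16..19]='46c' -> body[8..11], body so far='gqc8zd1j46c'
Chunk 3: stream[21..22]='0' size=0 (terminator). Final body='gqc8zd1j46c' (11 bytes)
Body byte 10 = 'c'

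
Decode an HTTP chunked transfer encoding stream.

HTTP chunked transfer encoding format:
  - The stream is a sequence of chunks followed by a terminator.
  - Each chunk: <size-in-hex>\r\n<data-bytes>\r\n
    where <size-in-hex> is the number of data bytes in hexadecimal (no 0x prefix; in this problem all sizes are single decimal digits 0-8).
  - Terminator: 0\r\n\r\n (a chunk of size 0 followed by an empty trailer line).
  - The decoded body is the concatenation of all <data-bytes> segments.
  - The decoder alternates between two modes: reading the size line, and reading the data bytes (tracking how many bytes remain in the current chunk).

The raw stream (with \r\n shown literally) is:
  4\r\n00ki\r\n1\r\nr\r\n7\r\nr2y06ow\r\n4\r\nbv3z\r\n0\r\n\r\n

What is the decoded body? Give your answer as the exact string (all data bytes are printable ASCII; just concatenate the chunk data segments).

Chunk 1: stream[0..1]='4' size=0x4=4, data at stream[3..7]='00ki' -> body[0..4], body so far='00ki'
Chunk 2: stream[9..10]='1' size=0x1=1, data at stream[12..13]='r' -> body[4..5], body so far='00kir'
Chunk 3: stream[15..16]='7' size=0x7=7, data at stream[18..25]='r2y06ow' -> body[5..12], body so far='00kirr2y06ow'
Chunk 4: stream[27..28]='4' size=0x4=4, data at stream[30..34]='bv3z' -> body[12..16], body so far='00kirr2y06owbv3z'
Chunk 5: stream[36..37]='0' size=0 (terminator). Final body='00kirr2y06owbv3z' (16 bytes)

Answer: 00kirr2y06owbv3z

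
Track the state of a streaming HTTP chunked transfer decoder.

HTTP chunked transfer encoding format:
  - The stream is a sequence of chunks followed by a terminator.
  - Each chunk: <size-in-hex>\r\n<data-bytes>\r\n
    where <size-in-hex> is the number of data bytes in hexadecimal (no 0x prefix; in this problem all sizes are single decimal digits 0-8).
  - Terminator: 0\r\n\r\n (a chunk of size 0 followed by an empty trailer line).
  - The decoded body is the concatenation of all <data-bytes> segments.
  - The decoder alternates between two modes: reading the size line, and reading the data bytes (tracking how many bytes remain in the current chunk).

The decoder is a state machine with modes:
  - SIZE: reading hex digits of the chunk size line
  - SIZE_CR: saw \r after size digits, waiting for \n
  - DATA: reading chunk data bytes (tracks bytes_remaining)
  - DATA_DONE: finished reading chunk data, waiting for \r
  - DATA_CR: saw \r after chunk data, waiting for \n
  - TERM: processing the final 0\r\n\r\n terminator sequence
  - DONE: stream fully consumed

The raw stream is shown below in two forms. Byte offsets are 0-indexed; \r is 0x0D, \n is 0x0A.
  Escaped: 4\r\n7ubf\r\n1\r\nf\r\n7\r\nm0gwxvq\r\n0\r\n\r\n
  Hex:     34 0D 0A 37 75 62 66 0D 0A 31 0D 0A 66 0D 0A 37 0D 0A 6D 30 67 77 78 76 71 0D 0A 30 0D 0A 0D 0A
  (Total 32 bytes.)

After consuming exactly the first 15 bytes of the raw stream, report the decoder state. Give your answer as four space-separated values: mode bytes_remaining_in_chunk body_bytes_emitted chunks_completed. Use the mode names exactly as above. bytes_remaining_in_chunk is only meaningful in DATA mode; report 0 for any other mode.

Byte 0 = '4': mode=SIZE remaining=0 emitted=0 chunks_done=0
Byte 1 = 0x0D: mode=SIZE_CR remaining=0 emitted=0 chunks_done=0
Byte 2 = 0x0A: mode=DATA remaining=4 emitted=0 chunks_done=0
Byte 3 = '7': mode=DATA remaining=3 emitted=1 chunks_done=0
Byte 4 = 'u': mode=DATA remaining=2 emitted=2 chunks_done=0
Byte 5 = 'b': mode=DATA remaining=1 emitted=3 chunks_done=0
Byte 6 = 'f': mode=DATA_DONE remaining=0 emitted=4 chunks_done=0
Byte 7 = 0x0D: mode=DATA_CR remaining=0 emitted=4 chunks_done=0
Byte 8 = 0x0A: mode=SIZE remaining=0 emitted=4 chunks_done=1
Byte 9 = '1': mode=SIZE remaining=0 emitted=4 chunks_done=1
Byte 10 = 0x0D: mode=SIZE_CR remaining=0 emitted=4 chunks_done=1
Byte 11 = 0x0A: mode=DATA remaining=1 emitted=4 chunks_done=1
Byte 12 = 'f': mode=DATA_DONE remaining=0 emitted=5 chunks_done=1
Byte 13 = 0x0D: mode=DATA_CR remaining=0 emitted=5 chunks_done=1
Byte 14 = 0x0A: mode=SIZE remaining=0 emitted=5 chunks_done=2

Answer: SIZE 0 5 2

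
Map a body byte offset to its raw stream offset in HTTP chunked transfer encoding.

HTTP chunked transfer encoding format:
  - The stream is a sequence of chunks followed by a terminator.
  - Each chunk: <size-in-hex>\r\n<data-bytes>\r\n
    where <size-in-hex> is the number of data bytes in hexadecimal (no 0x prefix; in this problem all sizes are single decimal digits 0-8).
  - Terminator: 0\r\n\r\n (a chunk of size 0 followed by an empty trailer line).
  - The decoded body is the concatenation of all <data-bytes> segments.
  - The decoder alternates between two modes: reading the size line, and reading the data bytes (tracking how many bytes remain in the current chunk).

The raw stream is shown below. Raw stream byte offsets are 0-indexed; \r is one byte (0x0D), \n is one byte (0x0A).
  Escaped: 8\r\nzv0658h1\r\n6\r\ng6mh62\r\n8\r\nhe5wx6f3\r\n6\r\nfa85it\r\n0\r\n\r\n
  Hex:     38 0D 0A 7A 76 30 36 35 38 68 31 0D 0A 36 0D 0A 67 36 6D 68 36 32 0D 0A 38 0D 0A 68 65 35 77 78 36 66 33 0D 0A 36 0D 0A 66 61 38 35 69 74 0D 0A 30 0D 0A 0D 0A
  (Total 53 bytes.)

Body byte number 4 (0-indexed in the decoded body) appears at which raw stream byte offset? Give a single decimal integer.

Answer: 7

Derivation:
Chunk 1: stream[0..1]='8' size=0x8=8, data at stream[3..11]='zv0658h1' -> body[0..8], body so far='zv0658h1'
Chunk 2: stream[13..14]='6' size=0x6=6, data at stream[16..22]='g6mh62' -> body[8..14], body so far='zv0658h1g6mh62'
Chunk 3: stream[24..25]='8' size=0x8=8, data at stream[27..35]='he5wx6f3' -> body[14..22], body so far='zv0658h1g6mh62he5wx6f3'
Chunk 4: stream[37..38]='6' size=0x6=6, data at stream[40..46]='fa85it' -> body[22..28], body so far='zv0658h1g6mh62he5wx6f3fa85it'
Chunk 5: stream[48..49]='0' size=0 (terminator). Final body='zv0658h1g6mh62he5wx6f3fa85it' (28 bytes)
Body byte 4 at stream offset 7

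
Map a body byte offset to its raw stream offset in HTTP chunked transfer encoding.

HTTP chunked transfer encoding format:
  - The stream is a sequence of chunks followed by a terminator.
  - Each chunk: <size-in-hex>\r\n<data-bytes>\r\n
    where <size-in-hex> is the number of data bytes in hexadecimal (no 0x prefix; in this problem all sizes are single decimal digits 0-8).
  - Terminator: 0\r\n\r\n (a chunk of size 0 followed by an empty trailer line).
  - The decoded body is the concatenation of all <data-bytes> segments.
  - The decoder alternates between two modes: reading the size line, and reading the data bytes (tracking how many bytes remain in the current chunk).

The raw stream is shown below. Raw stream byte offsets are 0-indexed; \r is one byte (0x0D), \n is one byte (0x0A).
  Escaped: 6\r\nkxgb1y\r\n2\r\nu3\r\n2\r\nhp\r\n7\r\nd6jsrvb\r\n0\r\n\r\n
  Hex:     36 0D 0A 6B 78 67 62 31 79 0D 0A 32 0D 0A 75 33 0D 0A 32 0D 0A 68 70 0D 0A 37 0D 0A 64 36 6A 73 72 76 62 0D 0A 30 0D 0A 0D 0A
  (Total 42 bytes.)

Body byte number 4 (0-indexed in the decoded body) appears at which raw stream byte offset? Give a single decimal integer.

Chunk 1: stream[0..1]='6' size=0x6=6, data at stream[3..9]='kxgb1y' -> body[0..6], body so far='kxgb1y'
Chunk 2: stream[11..12]='2' size=0x2=2, data at stream[14..16]='u3' -> body[6..8], body so far='kxgb1yu3'
Chunk 3: stream[18..19]='2' size=0x2=2, data at stream[21..23]='hp' -> body[8..10], body so far='kxgb1yu3hp'
Chunk 4: stream[25..26]='7' size=0x7=7, data at stream[28..35]='d6jsrvb' -> body[10..17], body so far='kxgb1yu3hpd6jsrvb'
Chunk 5: stream[37..38]='0' size=0 (terminator). Final body='kxgb1yu3hpd6jsrvb' (17 bytes)
Body byte 4 at stream offset 7

Answer: 7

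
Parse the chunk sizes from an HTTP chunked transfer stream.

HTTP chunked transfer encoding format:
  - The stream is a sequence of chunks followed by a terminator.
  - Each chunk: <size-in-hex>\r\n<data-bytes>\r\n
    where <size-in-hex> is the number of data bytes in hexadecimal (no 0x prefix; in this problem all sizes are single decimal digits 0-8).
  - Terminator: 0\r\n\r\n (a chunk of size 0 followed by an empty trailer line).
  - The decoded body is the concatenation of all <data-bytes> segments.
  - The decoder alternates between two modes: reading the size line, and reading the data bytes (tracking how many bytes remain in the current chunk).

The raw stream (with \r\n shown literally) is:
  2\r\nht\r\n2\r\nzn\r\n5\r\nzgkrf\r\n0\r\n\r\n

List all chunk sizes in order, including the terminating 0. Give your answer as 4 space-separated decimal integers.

Answer: 2 2 5 0

Derivation:
Chunk 1: stream[0..1]='2' size=0x2=2, data at stream[3..5]='ht' -> body[0..2], body so far='ht'
Chunk 2: stream[7..8]='2' size=0x2=2, data at stream[10..12]='zn' -> body[2..4], body so far='htzn'
Chunk 3: stream[14..15]='5' size=0x5=5, data at stream[17..22]='zgkrf' -> body[4..9], body so far='htznzgkrf'
Chunk 4: stream[24..25]='0' size=0 (terminator). Final body='htznzgkrf' (9 bytes)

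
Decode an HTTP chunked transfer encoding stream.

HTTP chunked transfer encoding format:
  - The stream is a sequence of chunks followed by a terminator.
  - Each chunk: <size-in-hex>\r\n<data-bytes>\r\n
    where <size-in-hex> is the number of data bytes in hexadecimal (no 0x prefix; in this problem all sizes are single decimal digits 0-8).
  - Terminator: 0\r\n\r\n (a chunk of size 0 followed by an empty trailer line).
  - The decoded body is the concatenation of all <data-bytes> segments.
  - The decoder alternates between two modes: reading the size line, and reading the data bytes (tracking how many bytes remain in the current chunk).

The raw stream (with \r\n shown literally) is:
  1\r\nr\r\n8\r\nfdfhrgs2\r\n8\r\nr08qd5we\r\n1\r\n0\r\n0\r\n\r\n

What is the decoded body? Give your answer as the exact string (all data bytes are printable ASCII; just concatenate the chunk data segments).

Chunk 1: stream[0..1]='1' size=0x1=1, data at stream[3..4]='r' -> body[0..1], body so far='r'
Chunk 2: stream[6..7]='8' size=0x8=8, data at stream[9..17]='fdfhrgs2' -> body[1..9], body so far='rfdfhrgs2'
Chunk 3: stream[19..20]='8' size=0x8=8, data at stream[22..30]='r08qd5we' -> body[9..17], body so far='rfdfhrgs2r08qd5we'
Chunk 4: stream[32..33]='1' size=0x1=1, data at stream[35..36]='0' -> body[17..18], body so far='rfdfhrgs2r08qd5we0'
Chunk 5: stream[38..39]='0' size=0 (terminator). Final body='rfdfhrgs2r08qd5we0' (18 bytes)

Answer: rfdfhrgs2r08qd5we0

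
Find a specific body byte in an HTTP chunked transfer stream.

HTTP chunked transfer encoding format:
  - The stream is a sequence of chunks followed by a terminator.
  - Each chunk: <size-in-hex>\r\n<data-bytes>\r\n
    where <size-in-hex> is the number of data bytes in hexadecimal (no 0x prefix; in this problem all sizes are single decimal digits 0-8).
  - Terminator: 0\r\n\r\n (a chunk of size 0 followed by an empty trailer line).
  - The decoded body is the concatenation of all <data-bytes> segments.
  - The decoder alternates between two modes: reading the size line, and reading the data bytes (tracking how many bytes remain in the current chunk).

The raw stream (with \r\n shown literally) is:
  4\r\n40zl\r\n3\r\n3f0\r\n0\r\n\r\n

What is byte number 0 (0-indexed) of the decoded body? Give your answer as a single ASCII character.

Chunk 1: stream[0..1]='4' size=0x4=4, data at stream[3..7]='40zl' -> body[0..4], body so far='40zl'
Chunk 2: stream[9..10]='3' size=0x3=3, data at stream[12..15]='3f0' -> body[4..7], body so far='40zl3f0'
Chunk 3: stream[17..18]='0' size=0 (terminator). Final body='40zl3f0' (7 bytes)
Body byte 0 = '4'

Answer: 4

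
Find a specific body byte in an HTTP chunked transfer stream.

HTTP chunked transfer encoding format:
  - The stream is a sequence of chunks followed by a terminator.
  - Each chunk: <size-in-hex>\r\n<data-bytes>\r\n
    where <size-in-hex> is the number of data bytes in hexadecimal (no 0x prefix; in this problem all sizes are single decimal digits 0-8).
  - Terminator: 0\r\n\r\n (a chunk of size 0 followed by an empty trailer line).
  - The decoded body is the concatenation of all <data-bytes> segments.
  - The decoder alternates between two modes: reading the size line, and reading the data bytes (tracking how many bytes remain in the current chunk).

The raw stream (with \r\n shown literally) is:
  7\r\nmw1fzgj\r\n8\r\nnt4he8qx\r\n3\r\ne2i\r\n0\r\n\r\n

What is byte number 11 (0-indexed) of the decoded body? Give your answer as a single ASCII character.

Answer: e

Derivation:
Chunk 1: stream[0..1]='7' size=0x7=7, data at stream[3..10]='mw1fzgj' -> body[0..7], body so far='mw1fzgj'
Chunk 2: stream[12..13]='8' size=0x8=8, data at stream[15..23]='nt4he8qx' -> body[7..15], body so far='mw1fzgjnt4he8qx'
Chunk 3: stream[25..26]='3' size=0x3=3, data at stream[28..31]='e2i' -> body[15..18], body so far='mw1fzgjnt4he8qxe2i'
Chunk 4: stream[33..34]='0' size=0 (terminator). Final body='mw1fzgjnt4he8qxe2i' (18 bytes)
Body byte 11 = 'e'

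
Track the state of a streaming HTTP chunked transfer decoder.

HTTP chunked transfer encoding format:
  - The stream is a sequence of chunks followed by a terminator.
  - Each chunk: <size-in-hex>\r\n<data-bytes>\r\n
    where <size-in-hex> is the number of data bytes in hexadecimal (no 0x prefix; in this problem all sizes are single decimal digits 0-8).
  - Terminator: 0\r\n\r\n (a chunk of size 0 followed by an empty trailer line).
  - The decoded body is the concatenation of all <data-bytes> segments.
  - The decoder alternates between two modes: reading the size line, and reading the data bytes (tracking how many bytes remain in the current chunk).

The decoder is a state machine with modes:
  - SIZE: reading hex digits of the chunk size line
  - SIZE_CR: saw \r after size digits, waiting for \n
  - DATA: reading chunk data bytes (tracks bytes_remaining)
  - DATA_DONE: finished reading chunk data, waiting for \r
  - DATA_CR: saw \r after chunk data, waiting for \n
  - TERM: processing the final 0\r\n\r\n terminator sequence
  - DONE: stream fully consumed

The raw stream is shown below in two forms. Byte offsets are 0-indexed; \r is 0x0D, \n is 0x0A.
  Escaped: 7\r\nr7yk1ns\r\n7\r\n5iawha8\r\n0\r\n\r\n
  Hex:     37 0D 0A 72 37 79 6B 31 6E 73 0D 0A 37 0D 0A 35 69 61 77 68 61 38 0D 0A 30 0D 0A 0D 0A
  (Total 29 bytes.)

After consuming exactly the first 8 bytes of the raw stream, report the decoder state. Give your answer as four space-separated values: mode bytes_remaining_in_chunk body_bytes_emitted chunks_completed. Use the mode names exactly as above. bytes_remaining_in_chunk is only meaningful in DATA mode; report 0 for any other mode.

Byte 0 = '7': mode=SIZE remaining=0 emitted=0 chunks_done=0
Byte 1 = 0x0D: mode=SIZE_CR remaining=0 emitted=0 chunks_done=0
Byte 2 = 0x0A: mode=DATA remaining=7 emitted=0 chunks_done=0
Byte 3 = 'r': mode=DATA remaining=6 emitted=1 chunks_done=0
Byte 4 = '7': mode=DATA remaining=5 emitted=2 chunks_done=0
Byte 5 = 'y': mode=DATA remaining=4 emitted=3 chunks_done=0
Byte 6 = 'k': mode=DATA remaining=3 emitted=4 chunks_done=0
Byte 7 = '1': mode=DATA remaining=2 emitted=5 chunks_done=0

Answer: DATA 2 5 0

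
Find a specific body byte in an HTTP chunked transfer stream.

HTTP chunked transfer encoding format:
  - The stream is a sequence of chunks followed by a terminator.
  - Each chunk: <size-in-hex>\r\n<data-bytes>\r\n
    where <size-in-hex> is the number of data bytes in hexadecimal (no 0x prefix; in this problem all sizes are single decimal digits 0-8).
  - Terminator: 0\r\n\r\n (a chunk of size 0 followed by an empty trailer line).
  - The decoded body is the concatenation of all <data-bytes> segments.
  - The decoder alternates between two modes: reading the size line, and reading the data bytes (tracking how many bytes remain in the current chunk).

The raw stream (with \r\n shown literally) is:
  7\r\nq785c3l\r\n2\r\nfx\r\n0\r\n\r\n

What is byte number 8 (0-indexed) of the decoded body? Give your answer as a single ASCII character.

Chunk 1: stream[0..1]='7' size=0x7=7, data at stream[3..10]='q785c3l' -> body[0..7], body so far='q785c3l'
Chunk 2: stream[12..13]='2' size=0x2=2, data at stream[15..17]='fx' -> body[7..9], body so far='q785c3lfx'
Chunk 3: stream[19..20]='0' size=0 (terminator). Final body='q785c3lfx' (9 bytes)
Body byte 8 = 'x'

Answer: x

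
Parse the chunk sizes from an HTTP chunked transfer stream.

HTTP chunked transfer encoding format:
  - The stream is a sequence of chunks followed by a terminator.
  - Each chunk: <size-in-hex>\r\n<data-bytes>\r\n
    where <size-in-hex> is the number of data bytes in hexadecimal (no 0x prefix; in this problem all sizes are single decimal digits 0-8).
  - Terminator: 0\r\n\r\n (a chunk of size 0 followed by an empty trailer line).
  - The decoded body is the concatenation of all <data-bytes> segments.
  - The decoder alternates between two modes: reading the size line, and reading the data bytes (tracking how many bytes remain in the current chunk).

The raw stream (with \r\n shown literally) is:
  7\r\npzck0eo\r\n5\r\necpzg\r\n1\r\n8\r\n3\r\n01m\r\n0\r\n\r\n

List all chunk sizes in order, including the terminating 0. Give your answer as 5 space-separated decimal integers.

Chunk 1: stream[0..1]='7' size=0x7=7, data at stream[3..10]='pzck0eo' -> body[0..7], body so far='pzck0eo'
Chunk 2: stream[12..13]='5' size=0x5=5, data at stream[15..20]='ecpzg' -> body[7..12], body so far='pzck0eoecpzg'
Chunk 3: stream[22..23]='1' size=0x1=1, data at stream[25..26]='8' -> body[12..13], body so far='pzck0eoecpzg8'
Chunk 4: stream[28..29]='3' size=0x3=3, data at stream[31..34]='01m' -> body[13..16], body so far='pzck0eoecpzg801m'
Chunk 5: stream[36..37]='0' size=0 (terminator). Final body='pzck0eoecpzg801m' (16 bytes)

Answer: 7 5 1 3 0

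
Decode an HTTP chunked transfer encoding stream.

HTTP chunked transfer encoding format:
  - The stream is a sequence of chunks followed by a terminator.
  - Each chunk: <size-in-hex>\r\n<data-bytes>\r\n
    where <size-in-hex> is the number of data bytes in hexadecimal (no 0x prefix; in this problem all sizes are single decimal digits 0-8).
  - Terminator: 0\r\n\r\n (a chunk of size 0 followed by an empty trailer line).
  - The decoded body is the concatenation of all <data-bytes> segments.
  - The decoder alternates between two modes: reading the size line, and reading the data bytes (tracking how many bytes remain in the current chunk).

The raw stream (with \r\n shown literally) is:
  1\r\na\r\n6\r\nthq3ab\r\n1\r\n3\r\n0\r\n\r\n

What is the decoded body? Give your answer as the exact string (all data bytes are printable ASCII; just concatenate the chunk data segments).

Answer: athq3ab3

Derivation:
Chunk 1: stream[0..1]='1' size=0x1=1, data at stream[3..4]='a' -> body[0..1], body so far='a'
Chunk 2: stream[6..7]='6' size=0x6=6, data at stream[9..15]='thq3ab' -> body[1..7], body so far='athq3ab'
Chunk 3: stream[17..18]='1' size=0x1=1, data at stream[20..21]='3' -> body[7..8], body so far='athq3ab3'
Chunk 4: stream[23..24]='0' size=0 (terminator). Final body='athq3ab3' (8 bytes)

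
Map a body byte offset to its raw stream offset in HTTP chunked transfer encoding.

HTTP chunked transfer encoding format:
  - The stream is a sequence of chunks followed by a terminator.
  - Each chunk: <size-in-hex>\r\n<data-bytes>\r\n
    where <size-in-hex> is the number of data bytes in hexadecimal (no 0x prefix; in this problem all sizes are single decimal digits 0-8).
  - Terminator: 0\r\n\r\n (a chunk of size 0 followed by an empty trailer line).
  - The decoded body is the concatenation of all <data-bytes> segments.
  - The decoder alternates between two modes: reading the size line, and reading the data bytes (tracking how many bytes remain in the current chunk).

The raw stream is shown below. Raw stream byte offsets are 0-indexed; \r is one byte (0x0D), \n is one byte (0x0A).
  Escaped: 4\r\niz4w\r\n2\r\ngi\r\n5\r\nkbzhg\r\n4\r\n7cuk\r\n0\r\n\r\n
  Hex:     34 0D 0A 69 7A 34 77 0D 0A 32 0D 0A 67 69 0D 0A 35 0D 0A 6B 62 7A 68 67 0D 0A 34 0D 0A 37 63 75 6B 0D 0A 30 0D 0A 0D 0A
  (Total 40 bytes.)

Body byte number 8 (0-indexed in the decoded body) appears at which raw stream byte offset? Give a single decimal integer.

Chunk 1: stream[0..1]='4' size=0x4=4, data at stream[3..7]='iz4w' -> body[0..4], body so far='iz4w'
Chunk 2: stream[9..10]='2' size=0x2=2, data at stream[12..14]='gi' -> body[4..6], body so far='iz4wgi'
Chunk 3: stream[16..17]='5' size=0x5=5, data at stream[19..24]='kbzhg' -> body[6..11], body so far='iz4wgikbzhg'
Chunk 4: stream[26..27]='4' size=0x4=4, data at stream[29..33]='7cuk' -> body[11..15], body so far='iz4wgikbzhg7cuk'
Chunk 5: stream[35..36]='0' size=0 (terminator). Final body='iz4wgikbzhg7cuk' (15 bytes)
Body byte 8 at stream offset 21

Answer: 21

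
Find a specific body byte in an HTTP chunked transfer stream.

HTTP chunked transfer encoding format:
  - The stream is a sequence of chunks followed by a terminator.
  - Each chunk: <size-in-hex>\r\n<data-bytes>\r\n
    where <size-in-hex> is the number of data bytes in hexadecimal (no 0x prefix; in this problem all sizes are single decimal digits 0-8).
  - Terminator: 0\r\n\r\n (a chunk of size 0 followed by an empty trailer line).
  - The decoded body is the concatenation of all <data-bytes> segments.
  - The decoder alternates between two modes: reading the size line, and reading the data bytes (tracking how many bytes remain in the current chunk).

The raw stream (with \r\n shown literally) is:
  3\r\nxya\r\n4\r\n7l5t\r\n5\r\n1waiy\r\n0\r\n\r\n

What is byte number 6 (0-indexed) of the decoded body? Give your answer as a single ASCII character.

Answer: t

Derivation:
Chunk 1: stream[0..1]='3' size=0x3=3, data at stream[3..6]='xya' -> body[0..3], body so far='xya'
Chunk 2: stream[8..9]='4' size=0x4=4, data at stream[11..15]='7l5t' -> body[3..7], body so far='xya7l5t'
Chunk 3: stream[17..18]='5' size=0x5=5, data at stream[20..25]='1waiy' -> body[7..12], body so far='xya7l5t1waiy'
Chunk 4: stream[27..28]='0' size=0 (terminator). Final body='xya7l5t1waiy' (12 bytes)
Body byte 6 = 't'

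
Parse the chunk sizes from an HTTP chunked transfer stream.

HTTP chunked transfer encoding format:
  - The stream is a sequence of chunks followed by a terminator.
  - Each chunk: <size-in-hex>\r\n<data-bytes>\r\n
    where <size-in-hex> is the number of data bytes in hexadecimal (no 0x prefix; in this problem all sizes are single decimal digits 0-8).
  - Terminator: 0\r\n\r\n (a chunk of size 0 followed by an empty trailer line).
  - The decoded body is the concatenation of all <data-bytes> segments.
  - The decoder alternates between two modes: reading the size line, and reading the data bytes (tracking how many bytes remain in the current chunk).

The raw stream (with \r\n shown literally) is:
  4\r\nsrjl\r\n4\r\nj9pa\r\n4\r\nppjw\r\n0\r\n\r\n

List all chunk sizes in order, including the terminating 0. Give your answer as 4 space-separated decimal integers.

Answer: 4 4 4 0

Derivation:
Chunk 1: stream[0..1]='4' size=0x4=4, data at stream[3..7]='srjl' -> body[0..4], body so far='srjl'
Chunk 2: stream[9..10]='4' size=0x4=4, data at stream[12..16]='j9pa' -> body[4..8], body so far='srjlj9pa'
Chunk 3: stream[18..19]='4' size=0x4=4, data at stream[21..25]='ppjw' -> body[8..12], body so far='srjlj9pappjw'
Chunk 4: stream[27..28]='0' size=0 (terminator). Final body='srjlj9pappjw' (12 bytes)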